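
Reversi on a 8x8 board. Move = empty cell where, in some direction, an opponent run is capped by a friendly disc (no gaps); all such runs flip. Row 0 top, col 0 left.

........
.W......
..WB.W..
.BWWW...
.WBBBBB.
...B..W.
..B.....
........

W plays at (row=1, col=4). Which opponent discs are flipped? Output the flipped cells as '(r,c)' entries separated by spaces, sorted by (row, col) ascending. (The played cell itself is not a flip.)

Answer: (2,3)

Derivation:
Dir NW: first cell '.' (not opp) -> no flip
Dir N: first cell '.' (not opp) -> no flip
Dir NE: first cell '.' (not opp) -> no flip
Dir W: first cell '.' (not opp) -> no flip
Dir E: first cell '.' (not opp) -> no flip
Dir SW: opp run (2,3) capped by W -> flip
Dir S: first cell '.' (not opp) -> no flip
Dir SE: first cell 'W' (not opp) -> no flip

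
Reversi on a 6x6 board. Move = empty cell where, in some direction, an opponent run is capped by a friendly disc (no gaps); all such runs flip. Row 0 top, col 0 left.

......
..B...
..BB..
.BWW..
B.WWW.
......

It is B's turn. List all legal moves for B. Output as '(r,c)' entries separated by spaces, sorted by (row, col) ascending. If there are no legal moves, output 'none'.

Answer: (3,4) (4,1) (5,2) (5,3) (5,5)

Derivation:
(2,1): no bracket -> illegal
(2,4): no bracket -> illegal
(3,4): flips 2 -> legal
(3,5): no bracket -> illegal
(4,1): flips 1 -> legal
(4,5): no bracket -> illegal
(5,1): no bracket -> illegal
(5,2): flips 2 -> legal
(5,3): flips 3 -> legal
(5,4): no bracket -> illegal
(5,5): flips 2 -> legal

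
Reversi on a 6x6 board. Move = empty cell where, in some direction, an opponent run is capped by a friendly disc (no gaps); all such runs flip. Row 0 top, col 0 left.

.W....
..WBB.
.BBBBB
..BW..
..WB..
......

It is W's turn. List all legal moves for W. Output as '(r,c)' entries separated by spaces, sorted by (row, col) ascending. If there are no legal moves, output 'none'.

Answer: (0,3) (1,1) (1,5) (3,0) (3,1) (3,4) (4,4) (5,3)

Derivation:
(0,2): no bracket -> illegal
(0,3): flips 2 -> legal
(0,4): no bracket -> illegal
(0,5): no bracket -> illegal
(1,0): no bracket -> illegal
(1,1): flips 1 -> legal
(1,5): flips 3 -> legal
(2,0): no bracket -> illegal
(3,0): flips 1 -> legal
(3,1): flips 1 -> legal
(3,4): flips 1 -> legal
(3,5): no bracket -> illegal
(4,1): no bracket -> illegal
(4,4): flips 1 -> legal
(5,2): no bracket -> illegal
(5,3): flips 1 -> legal
(5,4): no bracket -> illegal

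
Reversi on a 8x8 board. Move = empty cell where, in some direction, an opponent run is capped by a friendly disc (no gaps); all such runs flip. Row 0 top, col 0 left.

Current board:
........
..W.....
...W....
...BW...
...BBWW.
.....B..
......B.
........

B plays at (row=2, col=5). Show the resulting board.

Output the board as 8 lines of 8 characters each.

Place B at (2,5); scan 8 dirs for brackets.
Dir NW: first cell '.' (not opp) -> no flip
Dir N: first cell '.' (not opp) -> no flip
Dir NE: first cell '.' (not opp) -> no flip
Dir W: first cell '.' (not opp) -> no flip
Dir E: first cell '.' (not opp) -> no flip
Dir SW: opp run (3,4) capped by B -> flip
Dir S: first cell '.' (not opp) -> no flip
Dir SE: first cell '.' (not opp) -> no flip
All flips: (3,4)

Answer: ........
..W.....
...W.B..
...BB...
...BBWW.
.....B..
......B.
........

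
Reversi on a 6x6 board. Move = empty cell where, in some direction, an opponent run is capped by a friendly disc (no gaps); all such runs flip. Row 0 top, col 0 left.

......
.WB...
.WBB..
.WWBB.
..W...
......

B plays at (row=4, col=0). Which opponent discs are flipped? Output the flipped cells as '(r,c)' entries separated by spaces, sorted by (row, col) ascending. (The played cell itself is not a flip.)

Dir NW: edge -> no flip
Dir N: first cell '.' (not opp) -> no flip
Dir NE: opp run (3,1) capped by B -> flip
Dir W: edge -> no flip
Dir E: first cell '.' (not opp) -> no flip
Dir SW: edge -> no flip
Dir S: first cell '.' (not opp) -> no flip
Dir SE: first cell '.' (not opp) -> no flip

Answer: (3,1)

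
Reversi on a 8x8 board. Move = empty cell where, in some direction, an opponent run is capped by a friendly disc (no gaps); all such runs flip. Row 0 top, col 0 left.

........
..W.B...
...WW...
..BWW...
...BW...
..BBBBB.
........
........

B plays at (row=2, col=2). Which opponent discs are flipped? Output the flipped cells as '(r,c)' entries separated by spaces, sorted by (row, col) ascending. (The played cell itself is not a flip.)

Dir NW: first cell '.' (not opp) -> no flip
Dir N: opp run (1,2), next='.' -> no flip
Dir NE: first cell '.' (not opp) -> no flip
Dir W: first cell '.' (not opp) -> no flip
Dir E: opp run (2,3) (2,4), next='.' -> no flip
Dir SW: first cell '.' (not opp) -> no flip
Dir S: first cell 'B' (not opp) -> no flip
Dir SE: opp run (3,3) (4,4) capped by B -> flip

Answer: (3,3) (4,4)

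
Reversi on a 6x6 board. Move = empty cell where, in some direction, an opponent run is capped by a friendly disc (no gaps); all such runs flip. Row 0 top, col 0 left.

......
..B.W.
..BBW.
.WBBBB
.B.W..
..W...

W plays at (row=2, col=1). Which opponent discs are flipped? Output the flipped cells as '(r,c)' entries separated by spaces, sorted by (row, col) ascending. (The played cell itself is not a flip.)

Answer: (2,2) (2,3) (3,2)

Derivation:
Dir NW: first cell '.' (not opp) -> no flip
Dir N: first cell '.' (not opp) -> no flip
Dir NE: opp run (1,2), next='.' -> no flip
Dir W: first cell '.' (not opp) -> no flip
Dir E: opp run (2,2) (2,3) capped by W -> flip
Dir SW: first cell '.' (not opp) -> no flip
Dir S: first cell 'W' (not opp) -> no flip
Dir SE: opp run (3,2) capped by W -> flip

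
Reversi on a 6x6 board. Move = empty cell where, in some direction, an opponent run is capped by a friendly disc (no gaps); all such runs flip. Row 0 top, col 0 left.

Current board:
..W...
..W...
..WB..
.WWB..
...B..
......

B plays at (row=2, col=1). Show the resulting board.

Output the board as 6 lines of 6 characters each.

Place B at (2,1); scan 8 dirs for brackets.
Dir NW: first cell '.' (not opp) -> no flip
Dir N: first cell '.' (not opp) -> no flip
Dir NE: opp run (1,2), next='.' -> no flip
Dir W: first cell '.' (not opp) -> no flip
Dir E: opp run (2,2) capped by B -> flip
Dir SW: first cell '.' (not opp) -> no flip
Dir S: opp run (3,1), next='.' -> no flip
Dir SE: opp run (3,2) capped by B -> flip
All flips: (2,2) (3,2)

Answer: ..W...
..W...
.BBB..
.WBB..
...B..
......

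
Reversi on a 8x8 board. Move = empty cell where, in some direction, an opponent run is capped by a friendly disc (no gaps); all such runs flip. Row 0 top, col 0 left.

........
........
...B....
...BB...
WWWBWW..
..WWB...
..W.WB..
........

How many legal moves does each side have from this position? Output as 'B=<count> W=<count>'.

-- B to move --
(3,0): no bracket -> illegal
(3,1): no bracket -> illegal
(3,2): no bracket -> illegal
(3,5): no bracket -> illegal
(3,6): flips 1 -> legal
(4,6): flips 2 -> legal
(5,0): no bracket -> illegal
(5,1): flips 3 -> legal
(5,5): flips 1 -> legal
(5,6): flips 1 -> legal
(6,1): flips 1 -> legal
(6,3): flips 2 -> legal
(7,1): no bracket -> illegal
(7,2): no bracket -> illegal
(7,3): no bracket -> illegal
(7,4): flips 1 -> legal
(7,5): no bracket -> illegal
B mobility = 8
-- W to move --
(1,2): flips 2 -> legal
(1,3): flips 3 -> legal
(1,4): no bracket -> illegal
(2,2): flips 1 -> legal
(2,4): flips 2 -> legal
(2,5): flips 2 -> legal
(3,2): no bracket -> illegal
(3,5): no bracket -> illegal
(5,5): flips 1 -> legal
(5,6): no bracket -> illegal
(6,3): flips 1 -> legal
(6,6): flips 1 -> legal
(7,4): no bracket -> illegal
(7,5): no bracket -> illegal
(7,6): no bracket -> illegal
W mobility = 8

Answer: B=8 W=8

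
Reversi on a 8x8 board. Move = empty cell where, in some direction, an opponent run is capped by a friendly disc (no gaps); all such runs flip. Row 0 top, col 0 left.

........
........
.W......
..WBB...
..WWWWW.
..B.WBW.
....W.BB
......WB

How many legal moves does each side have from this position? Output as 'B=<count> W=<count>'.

Answer: B=11 W=8

Derivation:
-- B to move --
(1,0): no bracket -> illegal
(1,1): no bracket -> illegal
(1,2): no bracket -> illegal
(2,0): no bracket -> illegal
(2,2): flips 2 -> legal
(2,3): no bracket -> illegal
(3,0): no bracket -> illegal
(3,1): flips 1 -> legal
(3,5): flips 1 -> legal
(3,6): flips 2 -> legal
(3,7): flips 1 -> legal
(4,1): no bracket -> illegal
(4,7): no bracket -> illegal
(5,1): flips 1 -> legal
(5,3): flips 2 -> legal
(5,7): flips 1 -> legal
(6,3): no bracket -> illegal
(6,5): no bracket -> illegal
(7,3): flips 1 -> legal
(7,4): flips 3 -> legal
(7,5): flips 1 -> legal
B mobility = 11
-- W to move --
(2,2): flips 1 -> legal
(2,3): flips 2 -> legal
(2,4): flips 2 -> legal
(2,5): flips 1 -> legal
(3,5): flips 2 -> legal
(4,1): no bracket -> illegal
(5,1): no bracket -> illegal
(5,3): no bracket -> illegal
(5,7): no bracket -> illegal
(6,1): flips 1 -> legal
(6,2): flips 1 -> legal
(6,3): no bracket -> illegal
(6,5): flips 1 -> legal
(7,5): no bracket -> illegal
W mobility = 8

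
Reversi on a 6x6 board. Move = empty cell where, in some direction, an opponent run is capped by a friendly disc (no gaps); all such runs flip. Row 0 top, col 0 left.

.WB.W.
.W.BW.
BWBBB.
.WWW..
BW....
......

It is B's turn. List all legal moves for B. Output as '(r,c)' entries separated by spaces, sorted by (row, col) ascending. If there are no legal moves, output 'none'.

Answer: (0,0) (0,5) (1,5) (4,2) (4,3) (4,4) (5,0)

Derivation:
(0,0): flips 2 -> legal
(0,3): no bracket -> illegal
(0,5): flips 1 -> legal
(1,0): no bracket -> illegal
(1,2): no bracket -> illegal
(1,5): flips 1 -> legal
(2,5): no bracket -> illegal
(3,0): no bracket -> illegal
(3,4): no bracket -> illegal
(4,2): flips 4 -> legal
(4,3): flips 1 -> legal
(4,4): flips 1 -> legal
(5,0): flips 2 -> legal
(5,1): no bracket -> illegal
(5,2): no bracket -> illegal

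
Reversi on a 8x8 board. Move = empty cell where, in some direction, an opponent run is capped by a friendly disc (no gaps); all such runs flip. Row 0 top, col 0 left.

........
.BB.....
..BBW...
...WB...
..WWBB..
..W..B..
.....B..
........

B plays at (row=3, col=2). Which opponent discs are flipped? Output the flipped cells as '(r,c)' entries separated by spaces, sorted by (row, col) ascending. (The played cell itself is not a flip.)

Dir NW: first cell '.' (not opp) -> no flip
Dir N: first cell 'B' (not opp) -> no flip
Dir NE: first cell 'B' (not opp) -> no flip
Dir W: first cell '.' (not opp) -> no flip
Dir E: opp run (3,3) capped by B -> flip
Dir SW: first cell '.' (not opp) -> no flip
Dir S: opp run (4,2) (5,2), next='.' -> no flip
Dir SE: opp run (4,3), next='.' -> no flip

Answer: (3,3)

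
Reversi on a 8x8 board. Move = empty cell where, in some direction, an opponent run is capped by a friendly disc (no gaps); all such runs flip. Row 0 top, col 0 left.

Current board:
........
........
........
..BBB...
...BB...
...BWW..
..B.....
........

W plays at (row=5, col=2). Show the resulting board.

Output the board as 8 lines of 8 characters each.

Answer: ........
........
........
..BBB...
...BB...
..WWWW..
..B.....
........

Derivation:
Place W at (5,2); scan 8 dirs for brackets.
Dir NW: first cell '.' (not opp) -> no flip
Dir N: first cell '.' (not opp) -> no flip
Dir NE: opp run (4,3) (3,4), next='.' -> no flip
Dir W: first cell '.' (not opp) -> no flip
Dir E: opp run (5,3) capped by W -> flip
Dir SW: first cell '.' (not opp) -> no flip
Dir S: opp run (6,2), next='.' -> no flip
Dir SE: first cell '.' (not opp) -> no flip
All flips: (5,3)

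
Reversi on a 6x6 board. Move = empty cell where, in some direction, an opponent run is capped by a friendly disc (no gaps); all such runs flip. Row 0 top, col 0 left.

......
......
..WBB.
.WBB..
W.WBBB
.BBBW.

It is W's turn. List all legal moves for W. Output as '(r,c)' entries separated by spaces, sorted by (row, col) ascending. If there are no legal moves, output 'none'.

Answer: (1,5) (2,1) (2,5) (3,4) (5,0) (5,5)

Derivation:
(1,2): no bracket -> illegal
(1,3): no bracket -> illegal
(1,4): no bracket -> illegal
(1,5): flips 2 -> legal
(2,1): flips 2 -> legal
(2,5): flips 2 -> legal
(3,4): flips 3 -> legal
(3,5): no bracket -> illegal
(4,1): no bracket -> illegal
(5,0): flips 3 -> legal
(5,5): flips 2 -> legal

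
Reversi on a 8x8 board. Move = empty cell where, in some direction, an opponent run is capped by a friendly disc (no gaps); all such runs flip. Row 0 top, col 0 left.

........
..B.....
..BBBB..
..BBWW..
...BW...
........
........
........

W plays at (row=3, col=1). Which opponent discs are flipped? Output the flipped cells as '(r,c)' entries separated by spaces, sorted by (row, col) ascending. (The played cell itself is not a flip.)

Dir NW: first cell '.' (not opp) -> no flip
Dir N: first cell '.' (not opp) -> no flip
Dir NE: opp run (2,2), next='.' -> no flip
Dir W: first cell '.' (not opp) -> no flip
Dir E: opp run (3,2) (3,3) capped by W -> flip
Dir SW: first cell '.' (not opp) -> no flip
Dir S: first cell '.' (not opp) -> no flip
Dir SE: first cell '.' (not opp) -> no flip

Answer: (3,2) (3,3)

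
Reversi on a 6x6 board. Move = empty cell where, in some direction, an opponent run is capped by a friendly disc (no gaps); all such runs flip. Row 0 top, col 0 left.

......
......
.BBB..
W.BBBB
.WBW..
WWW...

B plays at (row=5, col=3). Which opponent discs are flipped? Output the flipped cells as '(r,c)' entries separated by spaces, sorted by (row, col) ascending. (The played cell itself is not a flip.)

Answer: (4,3)

Derivation:
Dir NW: first cell 'B' (not opp) -> no flip
Dir N: opp run (4,3) capped by B -> flip
Dir NE: first cell '.' (not opp) -> no flip
Dir W: opp run (5,2) (5,1) (5,0), next=edge -> no flip
Dir E: first cell '.' (not opp) -> no flip
Dir SW: edge -> no flip
Dir S: edge -> no flip
Dir SE: edge -> no flip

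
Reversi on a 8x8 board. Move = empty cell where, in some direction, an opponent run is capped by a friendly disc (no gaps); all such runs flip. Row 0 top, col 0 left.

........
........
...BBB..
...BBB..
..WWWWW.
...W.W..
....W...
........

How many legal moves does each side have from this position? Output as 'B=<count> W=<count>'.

-- B to move --
(3,1): no bracket -> illegal
(3,2): no bracket -> illegal
(3,6): no bracket -> illegal
(3,7): no bracket -> illegal
(4,1): no bracket -> illegal
(4,7): no bracket -> illegal
(5,1): flips 1 -> legal
(5,2): flips 1 -> legal
(5,4): flips 1 -> legal
(5,6): flips 1 -> legal
(5,7): flips 1 -> legal
(6,2): flips 2 -> legal
(6,3): flips 2 -> legal
(6,5): flips 2 -> legal
(6,6): flips 2 -> legal
(7,3): no bracket -> illegal
(7,4): no bracket -> illegal
(7,5): no bracket -> illegal
B mobility = 9
-- W to move --
(1,2): flips 2 -> legal
(1,3): flips 4 -> legal
(1,4): flips 2 -> legal
(1,5): flips 4 -> legal
(1,6): flips 2 -> legal
(2,2): flips 1 -> legal
(2,6): flips 1 -> legal
(3,2): no bracket -> illegal
(3,6): no bracket -> illegal
W mobility = 7

Answer: B=9 W=7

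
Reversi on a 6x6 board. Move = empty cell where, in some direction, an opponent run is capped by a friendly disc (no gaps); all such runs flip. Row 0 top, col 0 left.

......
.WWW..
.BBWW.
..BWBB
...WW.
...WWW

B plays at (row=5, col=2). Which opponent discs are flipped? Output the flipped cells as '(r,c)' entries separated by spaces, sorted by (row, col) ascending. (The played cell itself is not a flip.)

Dir NW: first cell '.' (not opp) -> no flip
Dir N: first cell '.' (not opp) -> no flip
Dir NE: opp run (4,3) capped by B -> flip
Dir W: first cell '.' (not opp) -> no flip
Dir E: opp run (5,3) (5,4) (5,5), next=edge -> no flip
Dir SW: edge -> no flip
Dir S: edge -> no flip
Dir SE: edge -> no flip

Answer: (4,3)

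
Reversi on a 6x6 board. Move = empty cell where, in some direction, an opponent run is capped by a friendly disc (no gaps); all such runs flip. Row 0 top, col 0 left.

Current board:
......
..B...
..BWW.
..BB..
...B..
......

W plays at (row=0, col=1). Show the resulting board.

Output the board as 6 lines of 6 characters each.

Answer: .W....
..W...
..BWW.
..BB..
...B..
......

Derivation:
Place W at (0,1); scan 8 dirs for brackets.
Dir NW: edge -> no flip
Dir N: edge -> no flip
Dir NE: edge -> no flip
Dir W: first cell '.' (not opp) -> no flip
Dir E: first cell '.' (not opp) -> no flip
Dir SW: first cell '.' (not opp) -> no flip
Dir S: first cell '.' (not opp) -> no flip
Dir SE: opp run (1,2) capped by W -> flip
All flips: (1,2)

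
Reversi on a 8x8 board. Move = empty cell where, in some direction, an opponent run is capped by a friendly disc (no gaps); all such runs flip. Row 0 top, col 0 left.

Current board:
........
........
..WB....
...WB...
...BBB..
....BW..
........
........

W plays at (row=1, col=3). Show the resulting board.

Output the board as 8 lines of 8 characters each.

Answer: ........
...W....
..WW....
...WB...
...BBB..
....BW..
........
........

Derivation:
Place W at (1,3); scan 8 dirs for brackets.
Dir NW: first cell '.' (not opp) -> no flip
Dir N: first cell '.' (not opp) -> no flip
Dir NE: first cell '.' (not opp) -> no flip
Dir W: first cell '.' (not opp) -> no flip
Dir E: first cell '.' (not opp) -> no flip
Dir SW: first cell 'W' (not opp) -> no flip
Dir S: opp run (2,3) capped by W -> flip
Dir SE: first cell '.' (not opp) -> no flip
All flips: (2,3)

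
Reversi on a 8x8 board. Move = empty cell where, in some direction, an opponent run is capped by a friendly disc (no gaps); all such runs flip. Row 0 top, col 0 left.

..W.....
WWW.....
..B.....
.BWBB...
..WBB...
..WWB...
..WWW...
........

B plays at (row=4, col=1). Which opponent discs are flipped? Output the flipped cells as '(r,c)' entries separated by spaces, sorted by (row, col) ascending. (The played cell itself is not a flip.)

Answer: (4,2)

Derivation:
Dir NW: first cell '.' (not opp) -> no flip
Dir N: first cell 'B' (not opp) -> no flip
Dir NE: opp run (3,2), next='.' -> no flip
Dir W: first cell '.' (not opp) -> no flip
Dir E: opp run (4,2) capped by B -> flip
Dir SW: first cell '.' (not opp) -> no flip
Dir S: first cell '.' (not opp) -> no flip
Dir SE: opp run (5,2) (6,3), next='.' -> no flip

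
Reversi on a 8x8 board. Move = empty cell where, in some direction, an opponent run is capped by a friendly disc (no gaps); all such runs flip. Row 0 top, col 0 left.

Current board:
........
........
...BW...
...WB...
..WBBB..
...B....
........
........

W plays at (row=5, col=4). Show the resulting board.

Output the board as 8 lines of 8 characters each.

Place W at (5,4); scan 8 dirs for brackets.
Dir NW: opp run (4,3), next='.' -> no flip
Dir N: opp run (4,4) (3,4) capped by W -> flip
Dir NE: opp run (4,5), next='.' -> no flip
Dir W: opp run (5,3), next='.' -> no flip
Dir E: first cell '.' (not opp) -> no flip
Dir SW: first cell '.' (not opp) -> no flip
Dir S: first cell '.' (not opp) -> no flip
Dir SE: first cell '.' (not opp) -> no flip
All flips: (3,4) (4,4)

Answer: ........
........
...BW...
...WW...
..WBWB..
...BW...
........
........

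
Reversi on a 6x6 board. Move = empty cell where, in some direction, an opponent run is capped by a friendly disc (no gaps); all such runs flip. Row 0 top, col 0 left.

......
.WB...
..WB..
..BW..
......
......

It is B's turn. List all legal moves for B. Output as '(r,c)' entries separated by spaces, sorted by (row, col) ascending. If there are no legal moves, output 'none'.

(0,0): no bracket -> illegal
(0,1): no bracket -> illegal
(0,2): no bracket -> illegal
(1,0): flips 1 -> legal
(1,3): no bracket -> illegal
(2,0): no bracket -> illegal
(2,1): flips 1 -> legal
(2,4): no bracket -> illegal
(3,1): no bracket -> illegal
(3,4): flips 1 -> legal
(4,2): no bracket -> illegal
(4,3): flips 1 -> legal
(4,4): no bracket -> illegal

Answer: (1,0) (2,1) (3,4) (4,3)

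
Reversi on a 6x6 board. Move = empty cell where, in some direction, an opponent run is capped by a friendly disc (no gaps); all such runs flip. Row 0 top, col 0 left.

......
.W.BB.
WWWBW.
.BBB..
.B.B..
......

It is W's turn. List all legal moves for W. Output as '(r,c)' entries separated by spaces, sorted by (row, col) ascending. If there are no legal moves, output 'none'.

(0,2): flips 1 -> legal
(0,3): no bracket -> illegal
(0,4): flips 2 -> legal
(0,5): no bracket -> illegal
(1,2): no bracket -> illegal
(1,5): no bracket -> illegal
(2,5): no bracket -> illegal
(3,0): no bracket -> illegal
(3,4): no bracket -> illegal
(4,0): flips 1 -> legal
(4,2): flips 3 -> legal
(4,4): flips 1 -> legal
(5,0): no bracket -> illegal
(5,1): flips 2 -> legal
(5,2): no bracket -> illegal
(5,3): no bracket -> illegal
(5,4): flips 2 -> legal

Answer: (0,2) (0,4) (4,0) (4,2) (4,4) (5,1) (5,4)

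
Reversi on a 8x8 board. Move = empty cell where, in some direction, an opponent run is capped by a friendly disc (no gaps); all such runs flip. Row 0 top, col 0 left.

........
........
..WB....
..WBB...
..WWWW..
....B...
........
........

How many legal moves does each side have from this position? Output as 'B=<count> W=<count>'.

-- B to move --
(1,1): flips 1 -> legal
(1,2): no bracket -> illegal
(1,3): no bracket -> illegal
(2,1): flips 3 -> legal
(3,1): flips 1 -> legal
(3,5): no bracket -> illegal
(3,6): flips 1 -> legal
(4,1): flips 1 -> legal
(4,6): no bracket -> illegal
(5,1): flips 1 -> legal
(5,2): flips 1 -> legal
(5,3): flips 1 -> legal
(5,5): flips 1 -> legal
(5,6): flips 1 -> legal
B mobility = 10
-- W to move --
(1,2): flips 2 -> legal
(1,3): flips 2 -> legal
(1,4): flips 1 -> legal
(2,4): flips 3 -> legal
(2,5): flips 1 -> legal
(3,5): flips 2 -> legal
(5,3): no bracket -> illegal
(5,5): no bracket -> illegal
(6,3): flips 1 -> legal
(6,4): flips 1 -> legal
(6,5): flips 1 -> legal
W mobility = 9

Answer: B=10 W=9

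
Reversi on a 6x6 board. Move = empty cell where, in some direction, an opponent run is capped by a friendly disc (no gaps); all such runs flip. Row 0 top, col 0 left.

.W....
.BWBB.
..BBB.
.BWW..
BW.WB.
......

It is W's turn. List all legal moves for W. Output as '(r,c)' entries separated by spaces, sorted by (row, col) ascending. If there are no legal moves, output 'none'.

(0,0): flips 2 -> legal
(0,2): no bracket -> illegal
(0,3): flips 2 -> legal
(0,4): no bracket -> illegal
(0,5): flips 2 -> legal
(1,0): flips 1 -> legal
(1,5): flips 3 -> legal
(2,0): no bracket -> illegal
(2,1): flips 2 -> legal
(2,5): no bracket -> illegal
(3,0): flips 1 -> legal
(3,4): flips 1 -> legal
(3,5): no bracket -> illegal
(4,2): no bracket -> illegal
(4,5): flips 1 -> legal
(5,0): no bracket -> illegal
(5,1): no bracket -> illegal
(5,3): no bracket -> illegal
(5,4): no bracket -> illegal
(5,5): flips 1 -> legal

Answer: (0,0) (0,3) (0,5) (1,0) (1,5) (2,1) (3,0) (3,4) (4,5) (5,5)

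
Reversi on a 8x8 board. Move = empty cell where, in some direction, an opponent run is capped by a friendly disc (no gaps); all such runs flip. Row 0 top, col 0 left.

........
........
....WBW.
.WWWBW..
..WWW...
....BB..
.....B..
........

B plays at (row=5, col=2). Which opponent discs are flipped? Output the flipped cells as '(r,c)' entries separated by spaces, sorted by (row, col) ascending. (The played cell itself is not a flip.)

Dir NW: first cell '.' (not opp) -> no flip
Dir N: opp run (4,2) (3,2), next='.' -> no flip
Dir NE: opp run (4,3) capped by B -> flip
Dir W: first cell '.' (not opp) -> no flip
Dir E: first cell '.' (not opp) -> no flip
Dir SW: first cell '.' (not opp) -> no flip
Dir S: first cell '.' (not opp) -> no flip
Dir SE: first cell '.' (not opp) -> no flip

Answer: (4,3)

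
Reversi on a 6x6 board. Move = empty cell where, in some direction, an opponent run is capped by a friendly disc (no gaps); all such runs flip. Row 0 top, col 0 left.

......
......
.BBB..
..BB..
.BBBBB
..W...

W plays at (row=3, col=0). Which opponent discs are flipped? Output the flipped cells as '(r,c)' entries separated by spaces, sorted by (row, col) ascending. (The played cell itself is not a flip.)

Dir NW: edge -> no flip
Dir N: first cell '.' (not opp) -> no flip
Dir NE: opp run (2,1), next='.' -> no flip
Dir W: edge -> no flip
Dir E: first cell '.' (not opp) -> no flip
Dir SW: edge -> no flip
Dir S: first cell '.' (not opp) -> no flip
Dir SE: opp run (4,1) capped by W -> flip

Answer: (4,1)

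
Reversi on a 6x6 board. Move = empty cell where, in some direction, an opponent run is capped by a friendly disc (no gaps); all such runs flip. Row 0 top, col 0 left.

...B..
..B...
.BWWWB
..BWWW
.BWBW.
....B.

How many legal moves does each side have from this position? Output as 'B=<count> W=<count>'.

Answer: B=4 W=9

Derivation:
-- B to move --
(1,1): no bracket -> illegal
(1,3): flips 2 -> legal
(1,4): flips 4 -> legal
(1,5): no bracket -> illegal
(3,1): no bracket -> illegal
(4,5): flips 4 -> legal
(5,1): no bracket -> illegal
(5,2): flips 1 -> legal
(5,3): no bracket -> illegal
(5,5): no bracket -> illegal
B mobility = 4
-- W to move --
(0,1): flips 1 -> legal
(0,2): flips 1 -> legal
(0,4): no bracket -> illegal
(1,0): no bracket -> illegal
(1,1): no bracket -> illegal
(1,3): no bracket -> illegal
(1,4): no bracket -> illegal
(1,5): flips 1 -> legal
(2,0): flips 1 -> legal
(3,0): no bracket -> illegal
(3,1): flips 1 -> legal
(4,0): flips 1 -> legal
(4,5): no bracket -> illegal
(5,0): flips 2 -> legal
(5,1): no bracket -> illegal
(5,2): flips 1 -> legal
(5,3): flips 1 -> legal
(5,5): no bracket -> illegal
W mobility = 9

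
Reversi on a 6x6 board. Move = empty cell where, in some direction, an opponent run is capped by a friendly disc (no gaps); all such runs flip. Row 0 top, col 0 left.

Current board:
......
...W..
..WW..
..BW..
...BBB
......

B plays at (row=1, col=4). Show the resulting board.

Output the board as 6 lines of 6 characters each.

Place B at (1,4); scan 8 dirs for brackets.
Dir NW: first cell '.' (not opp) -> no flip
Dir N: first cell '.' (not opp) -> no flip
Dir NE: first cell '.' (not opp) -> no flip
Dir W: opp run (1,3), next='.' -> no flip
Dir E: first cell '.' (not opp) -> no flip
Dir SW: opp run (2,3) capped by B -> flip
Dir S: first cell '.' (not opp) -> no flip
Dir SE: first cell '.' (not opp) -> no flip
All flips: (2,3)

Answer: ......
...WB.
..WB..
..BW..
...BBB
......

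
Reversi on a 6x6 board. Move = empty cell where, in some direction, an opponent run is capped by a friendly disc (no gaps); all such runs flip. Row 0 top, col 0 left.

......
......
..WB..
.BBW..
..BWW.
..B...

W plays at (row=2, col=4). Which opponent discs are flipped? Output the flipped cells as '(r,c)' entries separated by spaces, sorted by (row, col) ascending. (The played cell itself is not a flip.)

Answer: (2,3)

Derivation:
Dir NW: first cell '.' (not opp) -> no flip
Dir N: first cell '.' (not opp) -> no flip
Dir NE: first cell '.' (not opp) -> no flip
Dir W: opp run (2,3) capped by W -> flip
Dir E: first cell '.' (not opp) -> no flip
Dir SW: first cell 'W' (not opp) -> no flip
Dir S: first cell '.' (not opp) -> no flip
Dir SE: first cell '.' (not opp) -> no flip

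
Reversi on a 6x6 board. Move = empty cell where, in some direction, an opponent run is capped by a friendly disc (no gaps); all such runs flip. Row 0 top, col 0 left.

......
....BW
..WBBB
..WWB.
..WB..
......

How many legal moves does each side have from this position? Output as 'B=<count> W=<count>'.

-- B to move --
(0,4): no bracket -> illegal
(0,5): flips 1 -> legal
(1,1): no bracket -> illegal
(1,2): no bracket -> illegal
(1,3): no bracket -> illegal
(2,1): flips 2 -> legal
(3,1): flips 2 -> legal
(4,1): flips 2 -> legal
(4,4): no bracket -> illegal
(5,1): flips 2 -> legal
(5,2): no bracket -> illegal
(5,3): no bracket -> illegal
B mobility = 5
-- W to move --
(0,3): no bracket -> illegal
(0,4): no bracket -> illegal
(0,5): flips 2 -> legal
(1,2): no bracket -> illegal
(1,3): flips 2 -> legal
(3,5): flips 2 -> legal
(4,4): flips 1 -> legal
(4,5): no bracket -> illegal
(5,2): no bracket -> illegal
(5,3): flips 1 -> legal
(5,4): flips 1 -> legal
W mobility = 6

Answer: B=5 W=6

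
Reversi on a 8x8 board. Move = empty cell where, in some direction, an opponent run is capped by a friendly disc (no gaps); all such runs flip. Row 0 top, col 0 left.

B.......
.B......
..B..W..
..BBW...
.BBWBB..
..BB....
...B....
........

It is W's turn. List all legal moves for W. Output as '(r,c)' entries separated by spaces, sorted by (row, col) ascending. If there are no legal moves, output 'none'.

(0,1): no bracket -> illegal
(0,2): no bracket -> illegal
(1,0): no bracket -> illegal
(1,2): no bracket -> illegal
(1,3): no bracket -> illegal
(2,0): no bracket -> illegal
(2,1): flips 1 -> legal
(2,3): flips 1 -> legal
(2,4): no bracket -> illegal
(3,0): no bracket -> illegal
(3,1): flips 2 -> legal
(3,5): no bracket -> illegal
(3,6): no bracket -> illegal
(4,0): flips 2 -> legal
(4,6): flips 2 -> legal
(5,0): no bracket -> illegal
(5,1): no bracket -> illegal
(5,4): flips 1 -> legal
(5,5): no bracket -> illegal
(5,6): flips 1 -> legal
(6,1): flips 1 -> legal
(6,2): no bracket -> illegal
(6,4): no bracket -> illegal
(7,2): no bracket -> illegal
(7,3): flips 2 -> legal
(7,4): no bracket -> illegal

Answer: (2,1) (2,3) (3,1) (4,0) (4,6) (5,4) (5,6) (6,1) (7,3)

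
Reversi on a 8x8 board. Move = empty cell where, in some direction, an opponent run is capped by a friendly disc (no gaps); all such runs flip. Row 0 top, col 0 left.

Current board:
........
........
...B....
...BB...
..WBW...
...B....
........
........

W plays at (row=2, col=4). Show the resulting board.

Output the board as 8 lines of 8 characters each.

Answer: ........
........
...BW...
...WW...
..WBW...
...B....
........
........

Derivation:
Place W at (2,4); scan 8 dirs for brackets.
Dir NW: first cell '.' (not opp) -> no flip
Dir N: first cell '.' (not opp) -> no flip
Dir NE: first cell '.' (not opp) -> no flip
Dir W: opp run (2,3), next='.' -> no flip
Dir E: first cell '.' (not opp) -> no flip
Dir SW: opp run (3,3) capped by W -> flip
Dir S: opp run (3,4) capped by W -> flip
Dir SE: first cell '.' (not opp) -> no flip
All flips: (3,3) (3,4)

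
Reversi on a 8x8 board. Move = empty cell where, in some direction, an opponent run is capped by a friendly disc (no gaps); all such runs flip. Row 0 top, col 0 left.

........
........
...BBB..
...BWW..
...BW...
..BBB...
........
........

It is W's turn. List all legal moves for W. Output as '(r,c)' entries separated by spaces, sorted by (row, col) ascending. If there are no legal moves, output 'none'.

Answer: (1,2) (1,3) (1,4) (1,5) (1,6) (2,2) (3,2) (4,2) (6,1) (6,2) (6,4)

Derivation:
(1,2): flips 1 -> legal
(1,3): flips 1 -> legal
(1,4): flips 1 -> legal
(1,5): flips 1 -> legal
(1,6): flips 1 -> legal
(2,2): flips 1 -> legal
(2,6): no bracket -> illegal
(3,2): flips 1 -> legal
(3,6): no bracket -> illegal
(4,1): no bracket -> illegal
(4,2): flips 1 -> legal
(4,5): no bracket -> illegal
(5,1): no bracket -> illegal
(5,5): no bracket -> illegal
(6,1): flips 2 -> legal
(6,2): flips 1 -> legal
(6,3): no bracket -> illegal
(6,4): flips 1 -> legal
(6,5): no bracket -> illegal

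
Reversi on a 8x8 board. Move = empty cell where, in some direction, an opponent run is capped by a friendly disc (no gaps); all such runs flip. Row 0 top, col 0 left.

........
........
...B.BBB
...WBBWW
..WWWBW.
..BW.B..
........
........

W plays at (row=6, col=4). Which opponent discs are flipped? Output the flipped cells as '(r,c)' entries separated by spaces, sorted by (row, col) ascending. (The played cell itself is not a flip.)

Dir NW: first cell 'W' (not opp) -> no flip
Dir N: first cell '.' (not opp) -> no flip
Dir NE: opp run (5,5) capped by W -> flip
Dir W: first cell '.' (not opp) -> no flip
Dir E: first cell '.' (not opp) -> no flip
Dir SW: first cell '.' (not opp) -> no flip
Dir S: first cell '.' (not opp) -> no flip
Dir SE: first cell '.' (not opp) -> no flip

Answer: (5,5)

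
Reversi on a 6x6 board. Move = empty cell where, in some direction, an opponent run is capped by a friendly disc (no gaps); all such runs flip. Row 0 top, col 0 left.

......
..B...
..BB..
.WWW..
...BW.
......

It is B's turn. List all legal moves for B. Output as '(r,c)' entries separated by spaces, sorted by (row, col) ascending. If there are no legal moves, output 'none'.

Answer: (2,1) (4,0) (4,1) (4,2) (4,5) (5,5)

Derivation:
(2,0): no bracket -> illegal
(2,1): flips 1 -> legal
(2,4): no bracket -> illegal
(3,0): no bracket -> illegal
(3,4): no bracket -> illegal
(3,5): no bracket -> illegal
(4,0): flips 1 -> legal
(4,1): flips 1 -> legal
(4,2): flips 1 -> legal
(4,5): flips 1 -> legal
(5,3): no bracket -> illegal
(5,4): no bracket -> illegal
(5,5): flips 2 -> legal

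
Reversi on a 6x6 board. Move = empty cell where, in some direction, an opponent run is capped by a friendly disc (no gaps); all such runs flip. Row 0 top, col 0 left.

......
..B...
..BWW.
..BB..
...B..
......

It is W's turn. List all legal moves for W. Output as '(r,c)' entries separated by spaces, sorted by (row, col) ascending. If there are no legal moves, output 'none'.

(0,1): flips 1 -> legal
(0,2): no bracket -> illegal
(0,3): no bracket -> illegal
(1,1): no bracket -> illegal
(1,3): no bracket -> illegal
(2,1): flips 1 -> legal
(3,1): no bracket -> illegal
(3,4): no bracket -> illegal
(4,1): flips 1 -> legal
(4,2): flips 1 -> legal
(4,4): no bracket -> illegal
(5,2): no bracket -> illegal
(5,3): flips 2 -> legal
(5,4): no bracket -> illegal

Answer: (0,1) (2,1) (4,1) (4,2) (5,3)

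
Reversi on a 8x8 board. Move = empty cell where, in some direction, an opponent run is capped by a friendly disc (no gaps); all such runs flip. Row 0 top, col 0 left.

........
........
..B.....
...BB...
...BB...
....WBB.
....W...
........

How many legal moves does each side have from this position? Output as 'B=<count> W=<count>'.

-- B to move --
(4,5): no bracket -> illegal
(5,3): flips 1 -> legal
(6,3): no bracket -> illegal
(6,5): flips 1 -> legal
(7,3): flips 1 -> legal
(7,4): flips 2 -> legal
(7,5): no bracket -> illegal
B mobility = 4
-- W to move --
(1,1): no bracket -> illegal
(1,2): no bracket -> illegal
(1,3): no bracket -> illegal
(2,1): no bracket -> illegal
(2,3): no bracket -> illegal
(2,4): flips 2 -> legal
(2,5): no bracket -> illegal
(3,1): no bracket -> illegal
(3,2): flips 1 -> legal
(3,5): no bracket -> illegal
(4,2): no bracket -> illegal
(4,5): no bracket -> illegal
(4,6): flips 1 -> legal
(4,7): no bracket -> illegal
(5,2): no bracket -> illegal
(5,3): no bracket -> illegal
(5,7): flips 2 -> legal
(6,5): no bracket -> illegal
(6,6): no bracket -> illegal
(6,7): no bracket -> illegal
W mobility = 4

Answer: B=4 W=4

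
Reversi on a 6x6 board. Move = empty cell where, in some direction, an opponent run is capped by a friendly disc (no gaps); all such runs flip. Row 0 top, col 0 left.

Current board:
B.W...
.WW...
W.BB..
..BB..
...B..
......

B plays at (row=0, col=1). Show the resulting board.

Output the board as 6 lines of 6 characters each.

Place B at (0,1); scan 8 dirs for brackets.
Dir NW: edge -> no flip
Dir N: edge -> no flip
Dir NE: edge -> no flip
Dir W: first cell 'B' (not opp) -> no flip
Dir E: opp run (0,2), next='.' -> no flip
Dir SW: first cell '.' (not opp) -> no flip
Dir S: opp run (1,1), next='.' -> no flip
Dir SE: opp run (1,2) capped by B -> flip
All flips: (1,2)

Answer: BBW...
.WB...
W.BB..
..BB..
...B..
......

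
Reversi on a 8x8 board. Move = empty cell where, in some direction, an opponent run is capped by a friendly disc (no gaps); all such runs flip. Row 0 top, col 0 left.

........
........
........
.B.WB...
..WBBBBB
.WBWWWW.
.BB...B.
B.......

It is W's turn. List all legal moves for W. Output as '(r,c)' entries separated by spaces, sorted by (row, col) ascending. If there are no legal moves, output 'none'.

Answer: (2,0) (2,3) (2,4) (3,2) (3,5) (3,6) (3,7) (7,1) (7,2) (7,3) (7,6) (7,7)

Derivation:
(2,0): flips 1 -> legal
(2,1): no bracket -> illegal
(2,2): no bracket -> illegal
(2,3): flips 2 -> legal
(2,4): flips 2 -> legal
(2,5): no bracket -> illegal
(3,0): no bracket -> illegal
(3,2): flips 1 -> legal
(3,5): flips 3 -> legal
(3,6): flips 2 -> legal
(3,7): flips 1 -> legal
(4,0): no bracket -> illegal
(4,1): no bracket -> illegal
(5,0): no bracket -> illegal
(5,7): no bracket -> illegal
(6,0): no bracket -> illegal
(6,3): no bracket -> illegal
(6,5): no bracket -> illegal
(6,7): no bracket -> illegal
(7,1): flips 2 -> legal
(7,2): flips 2 -> legal
(7,3): flips 1 -> legal
(7,5): no bracket -> illegal
(7,6): flips 1 -> legal
(7,7): flips 1 -> legal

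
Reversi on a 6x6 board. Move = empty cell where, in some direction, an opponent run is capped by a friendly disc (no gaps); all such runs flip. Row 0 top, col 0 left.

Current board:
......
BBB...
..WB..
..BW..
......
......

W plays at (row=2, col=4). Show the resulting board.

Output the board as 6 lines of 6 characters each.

Place W at (2,4); scan 8 dirs for brackets.
Dir NW: first cell '.' (not opp) -> no flip
Dir N: first cell '.' (not opp) -> no flip
Dir NE: first cell '.' (not opp) -> no flip
Dir W: opp run (2,3) capped by W -> flip
Dir E: first cell '.' (not opp) -> no flip
Dir SW: first cell 'W' (not opp) -> no flip
Dir S: first cell '.' (not opp) -> no flip
Dir SE: first cell '.' (not opp) -> no flip
All flips: (2,3)

Answer: ......
BBB...
..WWW.
..BW..
......
......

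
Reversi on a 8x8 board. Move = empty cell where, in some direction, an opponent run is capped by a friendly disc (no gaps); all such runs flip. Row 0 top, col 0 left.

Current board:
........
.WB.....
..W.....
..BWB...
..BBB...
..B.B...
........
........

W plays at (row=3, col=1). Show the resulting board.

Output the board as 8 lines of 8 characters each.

Place W at (3,1); scan 8 dirs for brackets.
Dir NW: first cell '.' (not opp) -> no flip
Dir N: first cell '.' (not opp) -> no flip
Dir NE: first cell 'W' (not opp) -> no flip
Dir W: first cell '.' (not opp) -> no flip
Dir E: opp run (3,2) capped by W -> flip
Dir SW: first cell '.' (not opp) -> no flip
Dir S: first cell '.' (not opp) -> no flip
Dir SE: opp run (4,2), next='.' -> no flip
All flips: (3,2)

Answer: ........
.WB.....
..W.....
.WWWB...
..BBB...
..B.B...
........
........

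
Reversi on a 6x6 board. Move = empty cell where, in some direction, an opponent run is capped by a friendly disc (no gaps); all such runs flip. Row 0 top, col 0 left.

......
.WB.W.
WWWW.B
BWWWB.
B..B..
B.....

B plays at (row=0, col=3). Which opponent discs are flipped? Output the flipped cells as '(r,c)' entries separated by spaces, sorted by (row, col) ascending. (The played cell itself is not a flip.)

Answer: (1,4)

Derivation:
Dir NW: edge -> no flip
Dir N: edge -> no flip
Dir NE: edge -> no flip
Dir W: first cell '.' (not opp) -> no flip
Dir E: first cell '.' (not opp) -> no flip
Dir SW: first cell 'B' (not opp) -> no flip
Dir S: first cell '.' (not opp) -> no flip
Dir SE: opp run (1,4) capped by B -> flip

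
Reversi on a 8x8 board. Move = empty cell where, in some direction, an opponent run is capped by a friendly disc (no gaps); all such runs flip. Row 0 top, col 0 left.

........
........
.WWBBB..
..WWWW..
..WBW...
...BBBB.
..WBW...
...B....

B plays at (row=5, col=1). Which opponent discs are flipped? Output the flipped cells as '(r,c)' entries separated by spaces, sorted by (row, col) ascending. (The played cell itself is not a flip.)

Dir NW: first cell '.' (not opp) -> no flip
Dir N: first cell '.' (not opp) -> no flip
Dir NE: opp run (4,2) (3,3) capped by B -> flip
Dir W: first cell '.' (not opp) -> no flip
Dir E: first cell '.' (not opp) -> no flip
Dir SW: first cell '.' (not opp) -> no flip
Dir S: first cell '.' (not opp) -> no flip
Dir SE: opp run (6,2) capped by B -> flip

Answer: (3,3) (4,2) (6,2)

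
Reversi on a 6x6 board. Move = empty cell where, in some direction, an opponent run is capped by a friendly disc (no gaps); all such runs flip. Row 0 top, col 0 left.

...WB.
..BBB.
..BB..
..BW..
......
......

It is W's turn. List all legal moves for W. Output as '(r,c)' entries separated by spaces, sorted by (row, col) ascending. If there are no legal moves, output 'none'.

Answer: (0,5) (1,1) (2,1) (2,5) (3,1)

Derivation:
(0,1): no bracket -> illegal
(0,2): no bracket -> illegal
(0,5): flips 1 -> legal
(1,1): flips 1 -> legal
(1,5): no bracket -> illegal
(2,1): flips 1 -> legal
(2,4): no bracket -> illegal
(2,5): flips 1 -> legal
(3,1): flips 1 -> legal
(3,4): no bracket -> illegal
(4,1): no bracket -> illegal
(4,2): no bracket -> illegal
(4,3): no bracket -> illegal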